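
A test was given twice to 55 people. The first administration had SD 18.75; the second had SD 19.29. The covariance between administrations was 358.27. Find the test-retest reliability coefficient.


r = cov(X,Y) / (SD_X * SD_Y)
r = 358.27 / (18.75 * 19.29)
r = 358.27 / 361.6875
r = 0.9906

0.9906


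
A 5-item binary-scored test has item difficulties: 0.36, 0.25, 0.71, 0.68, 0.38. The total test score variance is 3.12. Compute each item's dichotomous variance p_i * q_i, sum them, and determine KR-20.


For each item, compute p_i * q_i:
  Item 1: 0.36 * 0.64 = 0.2304
  Item 2: 0.25 * 0.75 = 0.1875
  Item 3: 0.71 * 0.29 = 0.2059
  Item 4: 0.68 * 0.32 = 0.2176
  Item 5: 0.38 * 0.62 = 0.2356
Sum(p_i * q_i) = 0.2304 + 0.1875 + 0.2059 + 0.2176 + 0.2356 = 1.077
KR-20 = (k/(k-1)) * (1 - Sum(p_i*q_i) / Var_total)
= (5/4) * (1 - 1.077/3.12)
= 1.25 * 0.6548
KR-20 = 0.8185

0.8185


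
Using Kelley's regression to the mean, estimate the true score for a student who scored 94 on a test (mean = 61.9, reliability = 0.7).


T_est = rxx * X + (1 - rxx) * mean
T_est = 0.7 * 94 + 0.3 * 61.9
T_est = 65.8 + 18.57
T_est = 84.37

84.37


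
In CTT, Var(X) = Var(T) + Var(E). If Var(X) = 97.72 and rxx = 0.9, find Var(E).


var_true = rxx * var_obs = 0.9 * 97.72 = 87.948
var_error = var_obs - var_true
var_error = 97.72 - 87.948
var_error = 9.772

9.772


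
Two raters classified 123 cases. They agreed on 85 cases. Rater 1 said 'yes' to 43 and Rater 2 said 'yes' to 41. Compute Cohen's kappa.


P_o = 85/123 = 0.691057
P_e = (43*41 + 80*82) / 15129 = 0.550136
kappa = (P_o - P_e) / (1 - P_e)
kappa = (0.691057 - 0.550136) / (1 - 0.550136)
kappa = 0.3133

0.3133


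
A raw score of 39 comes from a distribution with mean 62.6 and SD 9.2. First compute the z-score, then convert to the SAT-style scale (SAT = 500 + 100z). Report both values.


z = (X - mean) / SD = (39 - 62.6) / 9.2
z = -23.6 / 9.2
z = -2.5652
SAT-scale = SAT = 500 + 100z
Carry z at full precision (z = -23.6 / 9.2) into the conversion:
SAT-scale = 500 + 100 * (-23.6 / 9.2) = 500 + -2360 / 9.2
SAT-scale = 500 + -256.5217
SAT-scale = 243.4783

243.4783


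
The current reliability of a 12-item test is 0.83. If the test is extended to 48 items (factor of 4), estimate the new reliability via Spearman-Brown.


r_new = (n * rxx) / (1 + (n-1) * rxx)
r_new = (4 * 0.83) / (1 + 3 * 0.83)
r_new = 3.32 / 3.49
r_new = 0.9513

0.9513


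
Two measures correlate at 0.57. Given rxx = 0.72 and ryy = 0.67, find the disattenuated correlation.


r_corrected = rxy / sqrt(rxx * ryy)
= 0.57 / sqrt(0.72 * 0.67)
= 0.57 / sqrt(0.4824)
= 0.57 / 0.69455
r_corrected = 0.8207

0.8207


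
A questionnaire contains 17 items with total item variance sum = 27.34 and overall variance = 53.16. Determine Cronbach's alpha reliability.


alpha = (k/(k-1)) * (1 - sum(si^2)/s_total^2)
= (17/16) * (1 - 27.34/53.16)
alpha = 0.5161

0.5161


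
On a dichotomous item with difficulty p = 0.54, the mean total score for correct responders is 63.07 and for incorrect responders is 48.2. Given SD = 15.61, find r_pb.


q = 1 - p = 0.46
rpb = ((M1 - M0) / SD) * sqrt(p * q)
rpb = ((63.07 - 48.2) / 15.61) * sqrt(0.54 * 0.46)
rpb = 0.4748

0.4748


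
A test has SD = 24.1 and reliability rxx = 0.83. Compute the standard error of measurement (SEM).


SEM = SD * sqrt(1 - rxx)
SEM = 24.1 * sqrt(1 - 0.83)
SEM = 24.1 * sqrt(0.17) = 24.1 * 0.412311
SEM = 9.9367

9.9367


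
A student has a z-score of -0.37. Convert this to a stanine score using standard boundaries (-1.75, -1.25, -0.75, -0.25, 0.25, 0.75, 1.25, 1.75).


Stanine boundaries: [-1.75, -1.25, -0.75, -0.25, 0.25, 0.75, 1.25, 1.75]
z = -0.37
Check each boundary:
  z >= -1.75 -> could be stanine 2
  z >= -1.25 -> could be stanine 3
  z >= -0.75 -> could be stanine 4
  z < -0.25
  z < 0.25
  z < 0.75
  z < 1.25
  z < 1.75
Highest qualifying boundary gives stanine = 4

4


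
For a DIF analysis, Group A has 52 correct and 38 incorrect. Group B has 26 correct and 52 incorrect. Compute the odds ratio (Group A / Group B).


Odds_A = 52/38 = 1.3684
Odds_B = 26/52 = 0.5
OR = Odds_A / Odds_B = 1.3684 / 0.5
Exactly, OR = (52 * 52) / (38 * 26) = 2704 / 988
OR = 2.7368

2.7368


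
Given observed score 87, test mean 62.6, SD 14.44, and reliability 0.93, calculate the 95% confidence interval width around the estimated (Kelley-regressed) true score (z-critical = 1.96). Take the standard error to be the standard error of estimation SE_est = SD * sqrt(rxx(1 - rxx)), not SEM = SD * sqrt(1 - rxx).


True score estimate = 0.93*87 + 0.07*62.6 = 85.292
SE_est = SD * sqrt(rxx * (1 - rxx)) = 14.44 * sqrt(0.93 * 0.07) = 14.44 * sqrt(0.0651) = 3.684323
CI = T_est +/- z * SE_est, so width = 2 * z * SE_est = 2 * 1.96 * 3.684323
Width = 14.4425

14.4425


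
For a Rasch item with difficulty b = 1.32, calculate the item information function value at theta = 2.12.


P = 1/(1+exp(-(2.12-1.32))) = 0.69
I = P*(1-P) = 0.69 * 0.31
I = 0.2139

0.2139


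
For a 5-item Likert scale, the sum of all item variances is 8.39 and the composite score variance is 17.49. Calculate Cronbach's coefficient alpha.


alpha = (k/(k-1)) * (1 - sum(si^2)/s_total^2)
= (5/4) * (1 - 8.39/17.49)
alpha = 0.6504

0.6504


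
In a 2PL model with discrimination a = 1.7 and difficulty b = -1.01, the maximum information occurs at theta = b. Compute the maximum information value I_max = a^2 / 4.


For 2PL, max info at theta = b = -1.01
I_max = a^2 / 4 = 1.7^2 / 4
= 2.89 / 4
I_max = 0.7225

0.7225


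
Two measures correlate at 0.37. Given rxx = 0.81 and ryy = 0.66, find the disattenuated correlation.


r_corrected = rxy / sqrt(rxx * ryy)
= 0.37 / sqrt(0.81 * 0.66)
= 0.37 / sqrt(0.5346)
= 0.37 / 0.731163
r_corrected = 0.506

0.506


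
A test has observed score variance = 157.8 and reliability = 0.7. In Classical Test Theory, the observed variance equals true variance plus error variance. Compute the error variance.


var_true = rxx * var_obs = 0.7 * 157.8 = 110.46
var_error = var_obs - var_true
var_error = 157.8 - 110.46
var_error = 47.34

47.34


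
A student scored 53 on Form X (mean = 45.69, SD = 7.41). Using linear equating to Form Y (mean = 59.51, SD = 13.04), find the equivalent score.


slope = SD_Y / SD_X = 13.04 / 7.41 ~ 1.7598
intercept = mean_Y - slope * mean_X = 59.51 - (13.04 / 7.41) * 45.69 ~ -20.8945
Y = slope * X + intercept. To avoid rounding drift from the rounded slope/intercept, evaluate the equivalent form Y = mean_Y + SD_Y * (X - mean_X) / SD_X at full precision:
Y = 59.51 + 13.04 * (53 - 45.69) / 7.41
Y = 59.51 + 13.04 * 7.31 / 7.41
Y = 59.51 + 95.3224 / 7.41
Y = 59.51 + 12.864
Y = 72.374

72.374


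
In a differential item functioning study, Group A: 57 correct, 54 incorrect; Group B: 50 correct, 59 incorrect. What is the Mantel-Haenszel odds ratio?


Odds_A = 57/54 = 1.0556
Odds_B = 50/59 = 0.8475
OR = Odds_A / Odds_B = 1.0556 / 0.8475
Exactly, OR = (57 * 59) / (54 * 50) = 3363 / 2700
OR = 1.2456

1.2456


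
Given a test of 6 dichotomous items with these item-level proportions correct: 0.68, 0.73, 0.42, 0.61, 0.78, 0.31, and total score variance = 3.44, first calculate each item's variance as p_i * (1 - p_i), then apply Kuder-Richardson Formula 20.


For each item, compute p_i * q_i:
  Item 1: 0.68 * 0.32 = 0.2176
  Item 2: 0.73 * 0.27 = 0.1971
  Item 3: 0.42 * 0.58 = 0.2436
  Item 4: 0.61 * 0.39 = 0.2379
  Item 5: 0.78 * 0.22 = 0.1716
  Item 6: 0.31 * 0.69 = 0.2139
Sum(p_i * q_i) = 0.2176 + 0.1971 + 0.2436 + 0.2379 + 0.1716 + 0.2139 = 1.2817
KR-20 = (k/(k-1)) * (1 - Sum(p_i*q_i) / Var_total)
= (6/5) * (1 - 1.2817/3.44)
= 1.2 * 0.6274
KR-20 = 0.7529

0.7529


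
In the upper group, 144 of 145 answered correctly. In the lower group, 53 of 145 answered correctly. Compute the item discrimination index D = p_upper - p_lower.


p_upper = 144/145 = 0.9931
p_lower = 53/145 = 0.3655
D = 0.9931 - 0.3655 = 0.6276

0.6276


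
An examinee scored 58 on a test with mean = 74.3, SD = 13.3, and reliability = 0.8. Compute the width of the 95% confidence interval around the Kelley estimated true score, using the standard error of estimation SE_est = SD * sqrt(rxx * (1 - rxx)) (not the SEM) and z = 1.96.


True score estimate = 0.8*58 + 0.2*74.3 = 61.26
SE_est = SD * sqrt(rxx * (1 - rxx)) = 13.3 * sqrt(0.8 * 0.2) = 13.3 * sqrt(0.16) = 5.32
CI = T_est +/- z * SE_est, so width = 2 * z * SE_est = 2 * 1.96 * 5.32
Width = 20.8544

20.8544


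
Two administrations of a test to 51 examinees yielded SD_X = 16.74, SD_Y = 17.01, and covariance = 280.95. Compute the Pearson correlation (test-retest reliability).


r = cov(X,Y) / (SD_X * SD_Y)
r = 280.95 / (16.74 * 17.01)
r = 280.95 / 284.7474
r = 0.9867

0.9867


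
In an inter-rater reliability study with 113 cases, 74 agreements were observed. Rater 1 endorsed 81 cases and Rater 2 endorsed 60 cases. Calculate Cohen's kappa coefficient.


P_o = 74/113 = 0.654867
P_e = (81*60 + 32*53) / 12769 = 0.513431
kappa = (P_o - P_e) / (1 - P_e)
kappa = (0.654867 - 0.513431) / (1 - 0.513431)
kappa = 0.2907

0.2907


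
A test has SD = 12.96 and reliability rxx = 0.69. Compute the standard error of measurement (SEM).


SEM = SD * sqrt(1 - rxx)
SEM = 12.96 * sqrt(1 - 0.69)
SEM = 12.96 * sqrt(0.31) = 12.96 * 0.556776
SEM = 7.2158

7.2158


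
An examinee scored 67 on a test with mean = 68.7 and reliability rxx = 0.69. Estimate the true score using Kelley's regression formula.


T_est = rxx * X + (1 - rxx) * mean
T_est = 0.69 * 67 + 0.31 * 68.7
T_est = 46.23 + 21.297
T_est = 67.527

67.527


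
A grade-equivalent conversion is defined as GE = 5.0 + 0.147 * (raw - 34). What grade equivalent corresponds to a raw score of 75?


raw - median = 75 - 34 = 41
slope * diff = 0.147 * 41 = 6.027
GE = 5.0 + 6.027
GE = 11.027

11.027


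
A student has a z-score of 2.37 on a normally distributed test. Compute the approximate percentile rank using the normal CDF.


CDF(z) = 0.5 * (1 + erf(z/sqrt(2)))
erf(1.6758) = 0.9822
CDF = 0.9911
Percentile rank = 0.9911 * 100 = 99.11

99.11


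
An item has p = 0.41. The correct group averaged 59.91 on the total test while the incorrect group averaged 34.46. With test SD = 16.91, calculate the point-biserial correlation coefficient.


q = 1 - p = 0.59
rpb = ((M1 - M0) / SD) * sqrt(p * q)
rpb = ((59.91 - 34.46) / 16.91) * sqrt(0.41 * 0.59)
rpb = 0.7402

0.7402


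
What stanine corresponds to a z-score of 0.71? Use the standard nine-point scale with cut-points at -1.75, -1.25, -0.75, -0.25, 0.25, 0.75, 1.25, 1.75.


Stanine boundaries: [-1.75, -1.25, -0.75, -0.25, 0.25, 0.75, 1.25, 1.75]
z = 0.71
Check each boundary:
  z >= -1.75 -> could be stanine 2
  z >= -1.25 -> could be stanine 3
  z >= -0.75 -> could be stanine 4
  z >= -0.25 -> could be stanine 5
  z >= 0.25 -> could be stanine 6
  z < 0.75
  z < 1.25
  z < 1.75
Highest qualifying boundary gives stanine = 6

6


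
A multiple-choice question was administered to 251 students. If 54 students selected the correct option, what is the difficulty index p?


Item difficulty p = number correct / total examinees
p = 54 / 251
p = 0.2151

0.2151


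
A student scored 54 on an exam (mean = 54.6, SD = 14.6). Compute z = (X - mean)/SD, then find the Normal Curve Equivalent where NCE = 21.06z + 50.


z = (X - mean) / SD = (54 - 54.6) / 14.6
z = -0.6 / 14.6
z = -0.0411
NCE = NCE = 21.06z + 50
Carry z at full precision (z = -0.6 / 14.6) into the conversion:
NCE = 21.06 * (-0.6 / 14.6) + 50 = -12.636 / 14.6 + 50
NCE = -0.8655 + 50
NCE = 49.1345

49.1345


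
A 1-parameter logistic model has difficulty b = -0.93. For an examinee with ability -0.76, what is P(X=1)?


theta - b = -0.76 - -0.93 = 0.17
exp(-(theta - b)) = exp(-0.17) = 0.8437
P = 1 / (1 + 0.8437)
P = 0.5424

0.5424


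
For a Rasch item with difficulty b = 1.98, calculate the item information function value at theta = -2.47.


P = 1/(1+exp(-(-2.47-1.98))) = 0.0115
I = P*(1-P) = 0.0115 * 0.9885
I = 0.0114

0.0114


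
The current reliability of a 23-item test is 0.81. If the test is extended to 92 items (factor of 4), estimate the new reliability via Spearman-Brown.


r_new = (n * rxx) / (1 + (n-1) * rxx)
r_new = (4 * 0.81) / (1 + 3 * 0.81)
r_new = 3.24 / 3.43
r_new = 0.9446

0.9446


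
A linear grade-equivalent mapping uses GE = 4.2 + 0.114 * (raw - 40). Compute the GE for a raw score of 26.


raw - median = 26 - 40 = -14
slope * diff = 0.114 * -14 = -1.596
GE = 4.2 + -1.596
GE = 2.604

2.604


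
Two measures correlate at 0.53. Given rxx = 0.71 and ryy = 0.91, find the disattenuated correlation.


r_corrected = rxy / sqrt(rxx * ryy)
= 0.53 / sqrt(0.71 * 0.91)
= 0.53 / sqrt(0.6461)
= 0.53 / 0.803803
r_corrected = 0.6594

0.6594


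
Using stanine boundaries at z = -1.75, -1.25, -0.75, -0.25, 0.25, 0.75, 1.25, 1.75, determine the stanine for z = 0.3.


Stanine boundaries: [-1.75, -1.25, -0.75, -0.25, 0.25, 0.75, 1.25, 1.75]
z = 0.3
Check each boundary:
  z >= -1.75 -> could be stanine 2
  z >= -1.25 -> could be stanine 3
  z >= -0.75 -> could be stanine 4
  z >= -0.25 -> could be stanine 5
  z >= 0.25 -> could be stanine 6
  z < 0.75
  z < 1.25
  z < 1.75
Highest qualifying boundary gives stanine = 6

6


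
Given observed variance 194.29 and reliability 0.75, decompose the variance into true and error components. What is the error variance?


var_true = rxx * var_obs = 0.75 * 194.29 = 145.7175
var_error = var_obs - var_true
var_error = 194.29 - 145.7175
var_error = 48.5725

48.5725


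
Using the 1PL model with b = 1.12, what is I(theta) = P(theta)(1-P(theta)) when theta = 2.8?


P = 1/(1+exp(-(2.8-1.12))) = 0.8429
I = P*(1-P) = 0.8429 * 0.1571
I = 0.1324

0.1324


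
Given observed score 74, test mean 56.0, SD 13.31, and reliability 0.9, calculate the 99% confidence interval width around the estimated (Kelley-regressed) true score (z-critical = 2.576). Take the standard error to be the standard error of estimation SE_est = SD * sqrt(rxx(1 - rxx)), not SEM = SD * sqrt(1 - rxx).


True score estimate = 0.9*74 + 0.1*56.0 = 72.2
SE_est = SD * sqrt(rxx * (1 - rxx)) = 13.31 * sqrt(0.9 * 0.1) = 13.31 * sqrt(0.09) = 3.993
CI = T_est +/- z * SE_est, so width = 2 * z * SE_est = 2 * 2.576 * 3.993
Width = 20.5719

20.5719


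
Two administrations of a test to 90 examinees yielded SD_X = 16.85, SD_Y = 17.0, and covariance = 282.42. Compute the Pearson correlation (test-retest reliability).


r = cov(X,Y) / (SD_X * SD_Y)
r = 282.42 / (16.85 * 17.0)
r = 282.42 / 286.45
r = 0.9859

0.9859


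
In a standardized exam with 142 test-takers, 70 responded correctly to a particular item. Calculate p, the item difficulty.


Item difficulty p = number correct / total examinees
p = 70 / 142
p = 0.493

0.493


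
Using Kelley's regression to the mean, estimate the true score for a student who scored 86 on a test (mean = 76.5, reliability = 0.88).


T_est = rxx * X + (1 - rxx) * mean
T_est = 0.88 * 86 + 0.12 * 76.5
T_est = 75.68 + 9.18
T_est = 84.86

84.86


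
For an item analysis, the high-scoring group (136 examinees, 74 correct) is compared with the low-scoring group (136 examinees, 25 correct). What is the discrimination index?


p_upper = 74/136 = 0.5441
p_lower = 25/136 = 0.1838
D = 0.5441 - 0.1838 = 0.3603

0.3603


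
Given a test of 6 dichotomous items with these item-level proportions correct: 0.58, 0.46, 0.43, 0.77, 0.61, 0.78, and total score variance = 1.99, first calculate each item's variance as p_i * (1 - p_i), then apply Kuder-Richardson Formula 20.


For each item, compute p_i * q_i:
  Item 1: 0.58 * 0.42 = 0.2436
  Item 2: 0.46 * 0.54 = 0.2484
  Item 3: 0.43 * 0.57 = 0.2451
  Item 4: 0.77 * 0.23 = 0.1771
  Item 5: 0.61 * 0.39 = 0.2379
  Item 6: 0.78 * 0.22 = 0.1716
Sum(p_i * q_i) = 0.2436 + 0.2484 + 0.2451 + 0.1771 + 0.2379 + 0.1716 = 1.3237
KR-20 = (k/(k-1)) * (1 - Sum(p_i*q_i) / Var_total)
= (6/5) * (1 - 1.3237/1.99)
= 1.2 * 0.3348
KR-20 = 0.4018

0.4018


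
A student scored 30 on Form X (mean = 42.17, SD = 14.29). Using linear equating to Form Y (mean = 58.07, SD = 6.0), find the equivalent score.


slope = SD_Y / SD_X = 6.0 / 14.29 ~ 0.4199
intercept = mean_Y - slope * mean_X = 58.07 - (6.0 / 14.29) * 42.17 ~ 40.3639
Y = slope * X + intercept. To avoid rounding drift from the rounded slope/intercept, evaluate the equivalent form Y = mean_Y + SD_Y * (X - mean_X) / SD_X at full precision:
Y = 58.07 + 6.0 * (30 - 42.17) / 14.29
Y = 58.07 - 6.0 * 12.17 / 14.29
Y = 58.07 - 73.02 / 14.29
Y = 58.07 - 5.1099
Y = 52.9601

52.9601


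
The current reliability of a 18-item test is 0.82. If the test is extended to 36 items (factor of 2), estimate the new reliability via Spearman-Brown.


r_new = (n * rxx) / (1 + (n-1) * rxx)
r_new = (2 * 0.82) / (1 + 1 * 0.82)
r_new = 1.64 / 1.82
r_new = 0.9011

0.9011


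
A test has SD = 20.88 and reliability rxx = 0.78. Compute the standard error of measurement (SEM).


SEM = SD * sqrt(1 - rxx)
SEM = 20.88 * sqrt(1 - 0.78)
SEM = 20.88 * sqrt(0.22) = 20.88 * 0.469042
SEM = 9.7936

9.7936


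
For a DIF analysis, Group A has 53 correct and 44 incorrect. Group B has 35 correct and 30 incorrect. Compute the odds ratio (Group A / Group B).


Odds_A = 53/44 = 1.2045
Odds_B = 35/30 = 1.1667
OR = Odds_A / Odds_B = 1.2045 / 1.1667
Exactly, OR = (53 * 30) / (44 * 35) = 1590 / 1540
OR = 1.0325

1.0325


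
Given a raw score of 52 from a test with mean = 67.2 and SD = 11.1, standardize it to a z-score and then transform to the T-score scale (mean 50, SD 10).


z = (X - mean) / SD = (52 - 67.2) / 11.1
z = -15.2 / 11.1
z = -1.3694
T-score = T = 50 + 10z
Carry z at full precision (z = -15.2 / 11.1) into the conversion:
T-score = 50 + 10 * (-15.2 / 11.1) = 50 + -152 / 11.1
T-score = 50 + -13.6937
T-score = 36.3063

36.3063


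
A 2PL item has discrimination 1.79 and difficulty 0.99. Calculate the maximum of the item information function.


For 2PL, max info at theta = b = 0.99
I_max = a^2 / 4 = 1.79^2 / 4
= 3.2041 / 4
I_max = 0.801

0.801


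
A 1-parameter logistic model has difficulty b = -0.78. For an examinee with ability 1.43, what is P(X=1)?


theta - b = 1.43 - -0.78 = 2.21
exp(-(theta - b)) = exp(-2.21) = 0.1097
P = 1 / (1 + 0.1097)
P = 0.9011

0.9011


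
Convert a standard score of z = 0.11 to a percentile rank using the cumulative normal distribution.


CDF(z) = 0.5 * (1 + erf(z/sqrt(2)))
erf(0.0778) = 0.0876
CDF = 0.5438
Percentile rank = 0.5438 * 100 = 54.38

54.38


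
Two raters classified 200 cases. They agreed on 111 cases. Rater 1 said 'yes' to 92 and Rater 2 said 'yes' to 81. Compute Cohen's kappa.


P_o = 111/200 = 0.555
P_e = (92*81 + 108*119) / 40000 = 0.5076
kappa = (P_o - P_e) / (1 - P_e)
kappa = (0.555 - 0.5076) / (1 - 0.5076)
kappa = 0.0963

0.0963


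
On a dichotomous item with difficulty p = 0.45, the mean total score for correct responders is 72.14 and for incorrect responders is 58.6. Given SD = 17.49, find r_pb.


q = 1 - p = 0.55
rpb = ((M1 - M0) / SD) * sqrt(p * q)
rpb = ((72.14 - 58.6) / 17.49) * sqrt(0.45 * 0.55)
rpb = 0.3851

0.3851


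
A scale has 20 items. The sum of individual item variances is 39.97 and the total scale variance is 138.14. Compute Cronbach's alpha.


alpha = (k/(k-1)) * (1 - sum(si^2)/s_total^2)
= (20/19) * (1 - 39.97/138.14)
alpha = 0.7481

0.7481


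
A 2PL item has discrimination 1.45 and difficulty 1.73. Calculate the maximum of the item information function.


For 2PL, max info at theta = b = 1.73
I_max = a^2 / 4 = 1.45^2 / 4
= 2.1025 / 4
I_max = 0.5256

0.5256


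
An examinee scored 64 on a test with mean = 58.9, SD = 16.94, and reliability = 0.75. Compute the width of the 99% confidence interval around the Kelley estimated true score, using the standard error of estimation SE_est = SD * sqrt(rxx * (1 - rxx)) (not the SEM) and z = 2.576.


True score estimate = 0.75*64 + 0.25*58.9 = 62.725
SE_est = SD * sqrt(rxx * (1 - rxx)) = 16.94 * sqrt(0.75 * 0.25) = 16.94 * sqrt(0.1875) = 7.335235
CI = T_est +/- z * SE_est, so width = 2 * z * SE_est = 2 * 2.576 * 7.335235
Width = 37.7911

37.7911


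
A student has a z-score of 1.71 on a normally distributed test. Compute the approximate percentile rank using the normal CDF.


CDF(z) = 0.5 * (1 + erf(z/sqrt(2)))
erf(1.2092) = 0.9127
CDF = 0.9564
Percentile rank = 0.9564 * 100 = 95.64

95.64


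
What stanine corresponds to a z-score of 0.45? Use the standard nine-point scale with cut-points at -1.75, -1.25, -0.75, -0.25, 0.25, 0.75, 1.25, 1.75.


Stanine boundaries: [-1.75, -1.25, -0.75, -0.25, 0.25, 0.75, 1.25, 1.75]
z = 0.45
Check each boundary:
  z >= -1.75 -> could be stanine 2
  z >= -1.25 -> could be stanine 3
  z >= -0.75 -> could be stanine 4
  z >= -0.25 -> could be stanine 5
  z >= 0.25 -> could be stanine 6
  z < 0.75
  z < 1.25
  z < 1.75
Highest qualifying boundary gives stanine = 6

6


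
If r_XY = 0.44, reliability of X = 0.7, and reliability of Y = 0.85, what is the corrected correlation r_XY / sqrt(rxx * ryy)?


r_corrected = rxy / sqrt(rxx * ryy)
= 0.44 / sqrt(0.7 * 0.85)
= 0.44 / sqrt(0.595)
= 0.44 / 0.771362
r_corrected = 0.5704

0.5704


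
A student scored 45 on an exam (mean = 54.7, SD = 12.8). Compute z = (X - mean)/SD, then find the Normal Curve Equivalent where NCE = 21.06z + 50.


z = (X - mean) / SD = (45 - 54.7) / 12.8
z = -9.7 / 12.8
z = -0.7578
NCE = NCE = 21.06z + 50
Carry z at full precision (z = -9.7 / 12.8) into the conversion:
NCE = 21.06 * (-9.7 / 12.8) + 50 = -204.282 / 12.8 + 50
NCE = -15.9595 + 50
NCE = 34.0405

34.0405


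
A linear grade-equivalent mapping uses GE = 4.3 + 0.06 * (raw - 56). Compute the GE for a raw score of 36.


raw - median = 36 - 56 = -20
slope * diff = 0.06 * -20 = -1.2
GE = 4.3 + -1.2
GE = 3.1

3.1


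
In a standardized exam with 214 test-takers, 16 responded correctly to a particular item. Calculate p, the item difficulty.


Item difficulty p = number correct / total examinees
p = 16 / 214
p = 0.0748

0.0748


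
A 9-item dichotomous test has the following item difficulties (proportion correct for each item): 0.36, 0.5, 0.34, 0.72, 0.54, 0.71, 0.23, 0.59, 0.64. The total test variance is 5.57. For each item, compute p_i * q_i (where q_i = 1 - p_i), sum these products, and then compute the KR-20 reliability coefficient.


For each item, compute p_i * q_i:
  Item 1: 0.36 * 0.64 = 0.2304
  Item 2: 0.5 * 0.5 = 0.25
  Item 3: 0.34 * 0.66 = 0.2244
  Item 4: 0.72 * 0.28 = 0.2016
  Item 5: 0.54 * 0.46 = 0.2484
  Item 6: 0.71 * 0.29 = 0.2059
  Item 7: 0.23 * 0.77 = 0.1771
  Item 8: 0.59 * 0.41 = 0.2419
  Item 9: 0.64 * 0.36 = 0.2304
Sum(p_i * q_i) = 0.2304 + 0.25 + 0.2244 + 0.2016 + 0.2484 + 0.2059 + 0.1771 + 0.2419 + 0.2304 = 2.0101
KR-20 = (k/(k-1)) * (1 - Sum(p_i*q_i) / Var_total)
= (9/8) * (1 - 2.0101/5.57)
= 1.125 * 0.6391
KR-20 = 0.719

0.719


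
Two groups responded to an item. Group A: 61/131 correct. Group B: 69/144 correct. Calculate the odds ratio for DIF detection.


Odds_A = 61/70 = 0.8714
Odds_B = 69/75 = 0.92
OR = Odds_A / Odds_B = 0.8714 / 0.92
Exactly, OR = (61 * 75) / (70 * 69) = 4575 / 4830
OR = 0.9472

0.9472


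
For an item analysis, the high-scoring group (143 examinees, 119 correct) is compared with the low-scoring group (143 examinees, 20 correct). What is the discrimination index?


p_upper = 119/143 = 0.8322
p_lower = 20/143 = 0.1399
D = 0.8322 - 0.1399 = 0.6923

0.6923


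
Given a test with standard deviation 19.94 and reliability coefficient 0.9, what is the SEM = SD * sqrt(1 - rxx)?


SEM = SD * sqrt(1 - rxx)
SEM = 19.94 * sqrt(1 - 0.9)
SEM = 19.94 * sqrt(0.1) = 19.94 * 0.316228
SEM = 6.3056

6.3056


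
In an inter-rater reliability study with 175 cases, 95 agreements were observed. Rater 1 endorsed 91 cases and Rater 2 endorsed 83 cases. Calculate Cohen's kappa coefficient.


P_o = 95/175 = 0.542857
P_e = (91*83 + 84*92) / 30625 = 0.498971
kappa = (P_o - P_e) / (1 - P_e)
kappa = (0.542857 - 0.498971) / (1 - 0.498971)
kappa = 0.0876

0.0876


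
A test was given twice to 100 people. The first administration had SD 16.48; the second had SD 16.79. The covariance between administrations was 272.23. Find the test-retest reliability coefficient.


r = cov(X,Y) / (SD_X * SD_Y)
r = 272.23 / (16.48 * 16.79)
r = 272.23 / 276.6992
r = 0.9838

0.9838


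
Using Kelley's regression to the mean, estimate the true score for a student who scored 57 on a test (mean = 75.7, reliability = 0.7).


T_est = rxx * X + (1 - rxx) * mean
T_est = 0.7 * 57 + 0.3 * 75.7
T_est = 39.9 + 22.71
T_est = 62.61

62.61


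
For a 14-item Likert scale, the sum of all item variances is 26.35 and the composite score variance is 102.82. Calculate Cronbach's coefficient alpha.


alpha = (k/(k-1)) * (1 - sum(si^2)/s_total^2)
= (14/13) * (1 - 26.35/102.82)
alpha = 0.8009

0.8009


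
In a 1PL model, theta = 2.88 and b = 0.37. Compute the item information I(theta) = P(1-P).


P = 1/(1+exp(-(2.88-0.37))) = 0.9248
I = P*(1-P) = 0.9248 * 0.0752
I = 0.0695

0.0695


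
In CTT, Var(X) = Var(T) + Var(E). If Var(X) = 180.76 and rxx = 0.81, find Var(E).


var_true = rxx * var_obs = 0.81 * 180.76 = 146.4156
var_error = var_obs - var_true
var_error = 180.76 - 146.4156
var_error = 34.3444

34.3444


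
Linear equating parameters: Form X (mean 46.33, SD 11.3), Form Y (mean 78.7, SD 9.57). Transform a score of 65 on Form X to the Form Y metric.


slope = SD_Y / SD_X = 9.57 / 11.3 ~ 0.8469
intercept = mean_Y - slope * mean_X = 78.7 - (9.57 / 11.3) * 46.33 ~ 39.463
Y = slope * X + intercept. To avoid rounding drift from the rounded slope/intercept, evaluate the equivalent form Y = mean_Y + SD_Y * (X - mean_X) / SD_X at full precision:
Y = 78.7 + 9.57 * (65 - 46.33) / 11.3
Y = 78.7 + 9.57 * 18.67 / 11.3
Y = 78.7 + 178.6719 / 11.3
Y = 78.7 + 15.8117
Y = 94.5117

94.5117


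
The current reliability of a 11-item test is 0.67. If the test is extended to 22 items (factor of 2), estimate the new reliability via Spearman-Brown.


r_new = (n * rxx) / (1 + (n-1) * rxx)
r_new = (2 * 0.67) / (1 + 1 * 0.67)
r_new = 1.34 / 1.67
r_new = 0.8024

0.8024


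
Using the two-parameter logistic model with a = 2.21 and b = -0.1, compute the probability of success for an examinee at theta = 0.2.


a*(theta - b) = 2.21 * (0.2 - -0.1) = 0.663
exp(-0.663) = 0.5153
P = 1 / (1 + 0.5153)
P = 0.6599

0.6599


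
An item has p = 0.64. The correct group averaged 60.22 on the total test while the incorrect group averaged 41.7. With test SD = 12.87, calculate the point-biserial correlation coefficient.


q = 1 - p = 0.36
rpb = ((M1 - M0) / SD) * sqrt(p * q)
rpb = ((60.22 - 41.7) / 12.87) * sqrt(0.64 * 0.36)
rpb = 0.6907

0.6907


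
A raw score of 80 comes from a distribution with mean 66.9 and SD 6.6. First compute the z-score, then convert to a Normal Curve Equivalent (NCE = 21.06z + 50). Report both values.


z = (X - mean) / SD = (80 - 66.9) / 6.6
z = 13.1 / 6.6
z = 1.9848
NCE = NCE = 21.06z + 50
Carry z at full precision (z = 13.1 / 6.6) into the conversion:
NCE = 21.06 * (13.1 / 6.6) + 50 = 275.886 / 6.6 + 50
NCE = 41.8009 + 50
NCE = 91.8009

91.8009


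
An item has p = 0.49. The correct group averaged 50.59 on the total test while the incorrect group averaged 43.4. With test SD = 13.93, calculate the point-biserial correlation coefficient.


q = 1 - p = 0.51
rpb = ((M1 - M0) / SD) * sqrt(p * q)
rpb = ((50.59 - 43.4) / 13.93) * sqrt(0.49 * 0.51)
rpb = 0.258

0.258


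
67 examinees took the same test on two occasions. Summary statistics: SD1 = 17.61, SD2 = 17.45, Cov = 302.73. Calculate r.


r = cov(X,Y) / (SD_X * SD_Y)
r = 302.73 / (17.61 * 17.45)
r = 302.73 / 307.2945
r = 0.9851

0.9851


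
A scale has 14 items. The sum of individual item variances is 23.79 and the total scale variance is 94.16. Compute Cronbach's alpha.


alpha = (k/(k-1)) * (1 - sum(si^2)/s_total^2)
= (14/13) * (1 - 23.79/94.16)
alpha = 0.8048

0.8048


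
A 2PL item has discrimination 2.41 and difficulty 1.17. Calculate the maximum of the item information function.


For 2PL, max info at theta = b = 1.17
I_max = a^2 / 4 = 2.41^2 / 4
= 5.8081 / 4
I_max = 1.452

1.452


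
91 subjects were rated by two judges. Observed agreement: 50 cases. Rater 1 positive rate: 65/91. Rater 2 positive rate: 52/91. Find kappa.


P_o = 50/91 = 0.549451
P_e = (65*52 + 26*39) / 8281 = 0.530612
kappa = (P_o - P_e) / (1 - P_e)
kappa = (0.549451 - 0.530612) / (1 - 0.530612)
kappa = 0.0401

0.0401


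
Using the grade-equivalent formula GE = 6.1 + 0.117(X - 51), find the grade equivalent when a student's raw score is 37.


raw - median = 37 - 51 = -14
slope * diff = 0.117 * -14 = -1.638
GE = 6.1 + -1.638
GE = 4.462

4.462


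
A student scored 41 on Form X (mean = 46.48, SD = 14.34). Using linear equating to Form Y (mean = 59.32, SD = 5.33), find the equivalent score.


slope = SD_Y / SD_X = 5.33 / 14.34 ~ 0.3717
intercept = mean_Y - slope * mean_X = 59.32 - (5.33 / 14.34) * 46.48 ~ 42.044
Y = slope * X + intercept. To avoid rounding drift from the rounded slope/intercept, evaluate the equivalent form Y = mean_Y + SD_Y * (X - mean_X) / SD_X at full precision:
Y = 59.32 + 5.33 * (41 - 46.48) / 14.34
Y = 59.32 - 5.33 * 5.48 / 14.34
Y = 59.32 - 29.2084 / 14.34
Y = 59.32 - 2.0368
Y = 57.2832

57.2832


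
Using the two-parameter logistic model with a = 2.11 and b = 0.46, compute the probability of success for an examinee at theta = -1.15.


a*(theta - b) = 2.11 * (-1.15 - 0.46) = -3.3971
exp(--3.3971) = 29.8773
P = 1 / (1 + 29.8773)
P = 0.0324

0.0324


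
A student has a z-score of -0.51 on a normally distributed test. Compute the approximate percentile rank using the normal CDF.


CDF(z) = 0.5 * (1 + erf(z/sqrt(2)))
erf(-0.3606) = -0.3899
CDF = 0.305
Percentile rank = 0.305 * 100 = 30.5

30.5


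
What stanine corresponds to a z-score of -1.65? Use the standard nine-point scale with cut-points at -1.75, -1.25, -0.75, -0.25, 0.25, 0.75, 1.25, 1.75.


Stanine boundaries: [-1.75, -1.25, -0.75, -0.25, 0.25, 0.75, 1.25, 1.75]
z = -1.65
Check each boundary:
  z >= -1.75 -> could be stanine 2
  z < -1.25
  z < -0.75
  z < -0.25
  z < 0.25
  z < 0.75
  z < 1.25
  z < 1.75
Highest qualifying boundary gives stanine = 2

2


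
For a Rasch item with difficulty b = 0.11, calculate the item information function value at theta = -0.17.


P = 1/(1+exp(-(-0.17-0.11))) = 0.4305
I = P*(1-P) = 0.4305 * 0.5695
I = 0.2452

0.2452


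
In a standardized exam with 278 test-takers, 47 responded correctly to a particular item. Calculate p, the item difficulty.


Item difficulty p = number correct / total examinees
p = 47 / 278
p = 0.1691

0.1691


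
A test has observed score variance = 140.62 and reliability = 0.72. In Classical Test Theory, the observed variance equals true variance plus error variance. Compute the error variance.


var_true = rxx * var_obs = 0.72 * 140.62 = 101.2464
var_error = var_obs - var_true
var_error = 140.62 - 101.2464
var_error = 39.3736

39.3736


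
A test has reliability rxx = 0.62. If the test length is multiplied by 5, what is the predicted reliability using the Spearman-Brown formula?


r_new = (n * rxx) / (1 + (n-1) * rxx)
r_new = (5 * 0.62) / (1 + 4 * 0.62)
r_new = 3.1 / 3.48
r_new = 0.8908

0.8908


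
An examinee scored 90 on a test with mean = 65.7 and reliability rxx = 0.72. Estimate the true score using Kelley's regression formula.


T_est = rxx * X + (1 - rxx) * mean
T_est = 0.72 * 90 + 0.28 * 65.7
T_est = 64.8 + 18.396
T_est = 83.196

83.196


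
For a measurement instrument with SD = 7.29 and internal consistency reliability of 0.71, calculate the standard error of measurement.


SEM = SD * sqrt(1 - rxx)
SEM = 7.29 * sqrt(1 - 0.71)
SEM = 7.29 * sqrt(0.29) = 7.29 * 0.538516
SEM = 3.9258

3.9258


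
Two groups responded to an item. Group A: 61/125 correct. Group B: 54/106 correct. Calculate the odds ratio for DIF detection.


Odds_A = 61/64 = 0.9531
Odds_B = 54/52 = 1.0385
OR = Odds_A / Odds_B = 0.9531 / 1.0385
Exactly, OR = (61 * 52) / (64 * 54) = 3172 / 3456
OR = 0.9178

0.9178


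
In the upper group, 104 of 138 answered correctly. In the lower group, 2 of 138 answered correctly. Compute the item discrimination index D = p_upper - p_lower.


p_upper = 104/138 = 0.7536
p_lower = 2/138 = 0.0145
D = 0.7536 - 0.0145 = 0.7391

0.7391


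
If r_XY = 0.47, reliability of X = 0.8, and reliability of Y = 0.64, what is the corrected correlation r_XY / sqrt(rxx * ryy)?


r_corrected = rxy / sqrt(rxx * ryy)
= 0.47 / sqrt(0.8 * 0.64)
= 0.47 / sqrt(0.512)
= 0.47 / 0.715542
r_corrected = 0.6568

0.6568


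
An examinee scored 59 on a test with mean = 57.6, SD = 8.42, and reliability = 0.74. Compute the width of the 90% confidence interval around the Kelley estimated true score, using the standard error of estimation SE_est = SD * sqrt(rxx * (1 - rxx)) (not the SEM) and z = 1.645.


True score estimate = 0.74*59 + 0.26*57.6 = 58.636
SE_est = SD * sqrt(rxx * (1 - rxx)) = 8.42 * sqrt(0.74 * 0.26) = 8.42 * sqrt(0.1924) = 3.6933
CI = T_est +/- z * SE_est, so width = 2 * z * SE_est = 2 * 1.645 * 3.6933
Width = 12.151

12.151


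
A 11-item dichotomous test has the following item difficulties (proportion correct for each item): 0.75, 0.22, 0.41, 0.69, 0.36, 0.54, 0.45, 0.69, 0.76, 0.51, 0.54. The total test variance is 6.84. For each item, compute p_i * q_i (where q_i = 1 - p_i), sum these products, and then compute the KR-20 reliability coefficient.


For each item, compute p_i * q_i:
  Item 1: 0.75 * 0.25 = 0.1875
  Item 2: 0.22 * 0.78 = 0.1716
  Item 3: 0.41 * 0.59 = 0.2419
  Item 4: 0.69 * 0.31 = 0.2139
  Item 5: 0.36 * 0.64 = 0.2304
  Item 6: 0.54 * 0.46 = 0.2484
  Item 7: 0.45 * 0.55 = 0.2475
  Item 8: 0.69 * 0.31 = 0.2139
  Item 9: 0.76 * 0.24 = 0.1824
  Item 10: 0.51 * 0.49 = 0.2499
  Item 11: 0.54 * 0.46 = 0.2484
Sum(p_i * q_i) = 0.1875 + 0.1716 + 0.2419 + 0.2139 + 0.2304 + 0.2484 + 0.2475 + 0.2139 + 0.1824 + 0.2499 + 0.2484 = 2.4358
KR-20 = (k/(k-1)) * (1 - Sum(p_i*q_i) / Var_total)
= (11/10) * (1 - 2.4358/6.84)
= 1.1 * 0.6439
KR-20 = 0.7083

0.7083


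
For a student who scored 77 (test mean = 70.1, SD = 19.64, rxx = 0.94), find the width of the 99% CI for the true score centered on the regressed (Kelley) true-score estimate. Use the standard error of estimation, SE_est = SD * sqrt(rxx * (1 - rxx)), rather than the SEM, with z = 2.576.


True score estimate = 0.94*77 + 0.06*70.1 = 76.586
SE_est = SD * sqrt(rxx * (1 - rxx)) = 19.64 * sqrt(0.94 * 0.06) = 19.64 * sqrt(0.0564) = 4.664242
CI = T_est +/- z * SE_est, so width = 2 * z * SE_est = 2 * 2.576 * 4.664242
Width = 24.0302

24.0302


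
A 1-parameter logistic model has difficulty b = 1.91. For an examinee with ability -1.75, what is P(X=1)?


theta - b = -1.75 - 1.91 = -3.66
exp(-(theta - b)) = exp(3.66) = 38.8613
P = 1 / (1 + 38.8613)
P = 0.0251

0.0251


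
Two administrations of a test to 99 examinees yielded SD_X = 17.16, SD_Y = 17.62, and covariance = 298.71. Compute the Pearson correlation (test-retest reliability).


r = cov(X,Y) / (SD_X * SD_Y)
r = 298.71 / (17.16 * 17.62)
r = 298.71 / 302.3592
r = 0.9879

0.9879


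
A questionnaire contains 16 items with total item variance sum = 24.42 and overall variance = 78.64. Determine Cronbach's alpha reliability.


alpha = (k/(k-1)) * (1 - sum(si^2)/s_total^2)
= (16/15) * (1 - 24.42/78.64)
alpha = 0.7354

0.7354


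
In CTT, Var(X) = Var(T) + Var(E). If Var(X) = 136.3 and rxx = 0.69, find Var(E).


var_true = rxx * var_obs = 0.69 * 136.3 = 94.047
var_error = var_obs - var_true
var_error = 136.3 - 94.047
var_error = 42.253

42.253


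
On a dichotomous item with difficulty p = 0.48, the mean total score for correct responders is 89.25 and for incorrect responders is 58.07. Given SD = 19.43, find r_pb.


q = 1 - p = 0.52
rpb = ((M1 - M0) / SD) * sqrt(p * q)
rpb = ((89.25 - 58.07) / 19.43) * sqrt(0.48 * 0.52)
rpb = 0.8017

0.8017


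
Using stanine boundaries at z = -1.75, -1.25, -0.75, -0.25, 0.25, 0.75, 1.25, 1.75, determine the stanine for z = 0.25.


Stanine boundaries: [-1.75, -1.25, -0.75, -0.25, 0.25, 0.75, 1.25, 1.75]
z = 0.25
Check each boundary:
  z >= -1.75 -> could be stanine 2
  z >= -1.25 -> could be stanine 3
  z >= -0.75 -> could be stanine 4
  z >= -0.25 -> could be stanine 5
  z >= 0.25 -> could be stanine 6
  z < 0.75
  z < 1.25
  z < 1.75
Highest qualifying boundary gives stanine = 6

6


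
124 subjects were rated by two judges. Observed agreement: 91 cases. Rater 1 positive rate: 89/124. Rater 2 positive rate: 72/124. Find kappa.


P_o = 91/124 = 0.733871
P_e = (89*72 + 35*52) / 15376 = 0.53512
kappa = (P_o - P_e) / (1 - P_e)
kappa = (0.733871 - 0.53512) / (1 - 0.53512)
kappa = 0.4275

0.4275


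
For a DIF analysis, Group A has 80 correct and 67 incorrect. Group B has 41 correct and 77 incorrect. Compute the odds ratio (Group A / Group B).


Odds_A = 80/67 = 1.194
Odds_B = 41/77 = 0.5325
OR = Odds_A / Odds_B = 1.194 / 0.5325
Exactly, OR = (80 * 77) / (67 * 41) = 6160 / 2747
OR = 2.2424

2.2424


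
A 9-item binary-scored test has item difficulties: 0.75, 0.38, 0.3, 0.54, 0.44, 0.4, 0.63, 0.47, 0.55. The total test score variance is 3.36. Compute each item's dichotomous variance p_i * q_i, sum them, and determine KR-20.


For each item, compute p_i * q_i:
  Item 1: 0.75 * 0.25 = 0.1875
  Item 2: 0.38 * 0.62 = 0.2356
  Item 3: 0.3 * 0.7 = 0.21
  Item 4: 0.54 * 0.46 = 0.2484
  Item 5: 0.44 * 0.56 = 0.2464
  Item 6: 0.4 * 0.6 = 0.24
  Item 7: 0.63 * 0.37 = 0.2331
  Item 8: 0.47 * 0.53 = 0.2491
  Item 9: 0.55 * 0.45 = 0.2475
Sum(p_i * q_i) = 0.1875 + 0.2356 + 0.21 + 0.2484 + 0.2464 + 0.24 + 0.2331 + 0.2491 + 0.2475 = 2.0976
KR-20 = (k/(k-1)) * (1 - Sum(p_i*q_i) / Var_total)
= (9/8) * (1 - 2.0976/3.36)
= 1.125 * 0.3757
KR-20 = 0.4227

0.4227


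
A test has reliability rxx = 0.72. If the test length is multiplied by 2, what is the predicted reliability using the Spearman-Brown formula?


r_new = (n * rxx) / (1 + (n-1) * rxx)
r_new = (2 * 0.72) / (1 + 1 * 0.72)
r_new = 1.44 / 1.72
r_new = 0.8372

0.8372


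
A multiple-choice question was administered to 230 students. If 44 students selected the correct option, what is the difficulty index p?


Item difficulty p = number correct / total examinees
p = 44 / 230
p = 0.1913

0.1913


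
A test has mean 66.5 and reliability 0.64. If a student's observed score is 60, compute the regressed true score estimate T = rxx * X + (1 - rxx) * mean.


T_est = rxx * X + (1 - rxx) * mean
T_est = 0.64 * 60 + 0.36 * 66.5
T_est = 38.4 + 23.94
T_est = 62.34

62.34


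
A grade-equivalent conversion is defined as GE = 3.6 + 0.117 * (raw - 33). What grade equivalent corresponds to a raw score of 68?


raw - median = 68 - 33 = 35
slope * diff = 0.117 * 35 = 4.095
GE = 3.6 + 4.095
GE = 7.695

7.695


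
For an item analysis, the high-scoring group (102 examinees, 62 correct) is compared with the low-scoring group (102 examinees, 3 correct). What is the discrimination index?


p_upper = 62/102 = 0.6078
p_lower = 3/102 = 0.0294
D = 0.6078 - 0.0294 = 0.5784

0.5784


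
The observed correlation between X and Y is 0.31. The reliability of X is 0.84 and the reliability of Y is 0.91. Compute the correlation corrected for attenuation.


r_corrected = rxy / sqrt(rxx * ryy)
= 0.31 / sqrt(0.84 * 0.91)
= 0.31 / sqrt(0.7644)
= 0.31 / 0.8743
r_corrected = 0.3546

0.3546


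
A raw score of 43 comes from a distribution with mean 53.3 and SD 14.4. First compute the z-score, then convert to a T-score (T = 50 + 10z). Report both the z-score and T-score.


z = (X - mean) / SD = (43 - 53.3) / 14.4
z = -10.3 / 14.4
z = -0.7153
T-score = T = 50 + 10z
Carry z at full precision (z = -10.3 / 14.4) into the conversion:
T-score = 50 + 10 * (-10.3 / 14.4) = 50 + -103 / 14.4
T-score = 50 + -7.1528
T-score = 42.8472

42.8472
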